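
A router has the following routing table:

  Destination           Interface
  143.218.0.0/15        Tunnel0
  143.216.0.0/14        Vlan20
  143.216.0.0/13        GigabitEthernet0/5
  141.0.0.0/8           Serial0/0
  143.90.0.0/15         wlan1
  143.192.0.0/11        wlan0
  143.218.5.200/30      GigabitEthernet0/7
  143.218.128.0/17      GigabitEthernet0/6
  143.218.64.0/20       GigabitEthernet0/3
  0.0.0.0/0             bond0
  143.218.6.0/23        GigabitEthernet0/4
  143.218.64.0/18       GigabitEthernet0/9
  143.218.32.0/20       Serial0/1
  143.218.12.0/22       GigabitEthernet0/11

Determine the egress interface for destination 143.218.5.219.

Routes whose prefix contains 143.218.5.219:
  0.0.0.0/0 (default, matches everything) -> bond0
  143.192.0.0/11 (143.192.0.0 - 143.223.255.255) -> wlan0
  143.216.0.0/13 (143.216.0.0 - 143.223.255.255) -> GigabitEthernet0/5
  143.216.0.0/14 (143.216.0.0 - 143.219.255.255) -> Vlan20
  143.218.0.0/15 (143.218.0.0 - 143.219.255.255) -> Tunnel0
More-specific entries that do NOT match:
  143.218.5.200/30 (143.218.5.200 - 143.218.5.203) does not contain 143.218.5.219
  143.218.6.0/23 (143.218.6.0 - 143.218.7.255) does not contain 143.218.5.219
  143.218.12.0/22 (143.218.12.0 - 143.218.15.255) does not contain 143.218.5.219
  143.218.64.0/20 (143.218.64.0 - 143.218.79.255) does not contain 143.218.5.219
  143.218.32.0/20 (143.218.32.0 - 143.218.47.255) does not contain 143.218.5.219
  143.218.64.0/18 (143.218.64.0 - 143.218.127.255) does not contain 143.218.5.219
  143.218.128.0/17 (143.218.128.0 - 143.218.255.255) does not contain 143.218.5.219
Longest matching prefix is /15 -> interface Tunnel0.

Tunnel0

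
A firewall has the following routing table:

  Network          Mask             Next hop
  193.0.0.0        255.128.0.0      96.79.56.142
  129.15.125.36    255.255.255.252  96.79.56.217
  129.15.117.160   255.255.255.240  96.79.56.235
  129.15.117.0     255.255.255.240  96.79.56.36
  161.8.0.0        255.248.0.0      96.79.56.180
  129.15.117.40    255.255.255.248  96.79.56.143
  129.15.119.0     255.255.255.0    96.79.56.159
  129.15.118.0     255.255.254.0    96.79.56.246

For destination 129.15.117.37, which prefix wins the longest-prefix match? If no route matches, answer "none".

none

129.15.117.37 is outside every listed prefix and there is no default route.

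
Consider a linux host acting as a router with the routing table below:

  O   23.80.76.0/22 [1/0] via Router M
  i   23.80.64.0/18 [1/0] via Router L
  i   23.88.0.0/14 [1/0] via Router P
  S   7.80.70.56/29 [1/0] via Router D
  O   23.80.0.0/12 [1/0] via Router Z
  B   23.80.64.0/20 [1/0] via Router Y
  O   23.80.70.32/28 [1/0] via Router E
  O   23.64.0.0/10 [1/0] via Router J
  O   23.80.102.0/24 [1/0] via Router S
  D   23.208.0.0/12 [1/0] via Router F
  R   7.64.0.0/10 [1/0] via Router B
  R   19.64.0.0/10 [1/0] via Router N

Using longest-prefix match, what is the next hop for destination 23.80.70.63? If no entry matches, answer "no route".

Routes whose prefix contains 23.80.70.63:
  23.64.0.0/10 (23.64.0.0 - 23.127.255.255) -> Router J
  23.80.0.0/12 (23.80.0.0 - 23.95.255.255) -> Router Z
  23.80.64.0/18 (23.80.64.0 - 23.80.127.255) -> Router L
  23.80.64.0/20 (23.80.64.0 - 23.80.79.255) -> Router Y
More-specific entries that do NOT match:
  7.80.70.56/29 (7.80.70.56 - 7.80.70.63) does not contain 23.80.70.63
  23.80.70.32/28 (23.80.70.32 - 23.80.70.47) does not contain 23.80.70.63
  23.80.102.0/24 (23.80.102.0 - 23.80.102.255) does not contain 23.80.70.63
  23.80.76.0/22 (23.80.76.0 - 23.80.79.255) does not contain 23.80.70.63
Longest matching prefix is /20 -> next hop Router Y.

Router Y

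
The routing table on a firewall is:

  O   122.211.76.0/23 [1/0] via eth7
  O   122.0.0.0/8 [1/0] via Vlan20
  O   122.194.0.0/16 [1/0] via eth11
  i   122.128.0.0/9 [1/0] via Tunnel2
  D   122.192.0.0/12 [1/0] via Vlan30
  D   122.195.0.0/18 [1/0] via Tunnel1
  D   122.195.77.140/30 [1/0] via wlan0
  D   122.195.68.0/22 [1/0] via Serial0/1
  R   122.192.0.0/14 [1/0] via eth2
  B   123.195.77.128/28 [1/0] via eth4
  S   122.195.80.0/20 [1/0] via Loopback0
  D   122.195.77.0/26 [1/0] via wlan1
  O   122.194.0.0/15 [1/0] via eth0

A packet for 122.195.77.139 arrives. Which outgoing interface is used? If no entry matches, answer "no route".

eth0

Routes whose prefix contains 122.195.77.139:
  122.0.0.0/8 (122.0.0.0 - 122.255.255.255) -> Vlan20
  122.128.0.0/9 (122.128.0.0 - 122.255.255.255) -> Tunnel2
  122.192.0.0/12 (122.192.0.0 - 122.207.255.255) -> Vlan30
  122.192.0.0/14 (122.192.0.0 - 122.195.255.255) -> eth2
  122.194.0.0/15 (122.194.0.0 - 122.195.255.255) -> eth0
More-specific entries that do NOT match:
  122.195.77.140/30 (122.195.77.140 - 122.195.77.143) does not contain 122.195.77.139
  123.195.77.128/28 (123.195.77.128 - 123.195.77.143) does not contain 122.195.77.139
  122.195.77.0/26 (122.195.77.0 - 122.195.77.63) does not contain 122.195.77.139
  122.211.76.0/23 (122.211.76.0 - 122.211.77.255) does not contain 122.195.77.139
  122.195.68.0/22 (122.195.68.0 - 122.195.71.255) does not contain 122.195.77.139
  122.195.80.0/20 (122.195.80.0 - 122.195.95.255) does not contain 122.195.77.139
  122.195.0.0/18 (122.195.0.0 - 122.195.63.255) does not contain 122.195.77.139
  122.194.0.0/16 (122.194.0.0 - 122.194.255.255) does not contain 122.195.77.139
Longest matching prefix is /15 -> interface eth0.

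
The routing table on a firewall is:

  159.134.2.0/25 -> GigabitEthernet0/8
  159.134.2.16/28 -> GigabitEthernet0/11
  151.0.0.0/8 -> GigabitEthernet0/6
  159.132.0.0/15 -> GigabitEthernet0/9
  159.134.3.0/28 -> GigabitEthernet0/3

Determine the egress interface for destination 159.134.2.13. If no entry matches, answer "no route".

Routes whose prefix contains 159.134.2.13:
  159.134.2.0/25 (159.134.2.0 - 159.134.2.127) -> GigabitEthernet0/8
More-specific entries that do NOT match:
  159.134.2.16/28 (159.134.2.16 - 159.134.2.31) does not contain 159.134.2.13
  159.134.3.0/28 (159.134.3.0 - 159.134.3.15) does not contain 159.134.2.13
Longest matching prefix is /25 -> interface GigabitEthernet0/8.

GigabitEthernet0/8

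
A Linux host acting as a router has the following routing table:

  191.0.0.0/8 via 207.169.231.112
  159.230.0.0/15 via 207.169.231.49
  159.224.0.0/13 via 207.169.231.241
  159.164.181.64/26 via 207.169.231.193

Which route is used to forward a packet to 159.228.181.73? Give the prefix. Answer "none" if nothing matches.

159.224.0.0/13

Entries matching 159.228.181.73:
  159.224.0.0/13 (159.224.0.0 - 159.231.255.255)
Most specific is 159.224.0.0/13.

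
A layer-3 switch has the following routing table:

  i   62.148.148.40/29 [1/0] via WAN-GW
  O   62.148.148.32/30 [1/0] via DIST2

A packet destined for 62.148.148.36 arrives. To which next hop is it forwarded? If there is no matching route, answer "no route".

no route

No entry's prefix contains 62.148.148.36; there is no default route.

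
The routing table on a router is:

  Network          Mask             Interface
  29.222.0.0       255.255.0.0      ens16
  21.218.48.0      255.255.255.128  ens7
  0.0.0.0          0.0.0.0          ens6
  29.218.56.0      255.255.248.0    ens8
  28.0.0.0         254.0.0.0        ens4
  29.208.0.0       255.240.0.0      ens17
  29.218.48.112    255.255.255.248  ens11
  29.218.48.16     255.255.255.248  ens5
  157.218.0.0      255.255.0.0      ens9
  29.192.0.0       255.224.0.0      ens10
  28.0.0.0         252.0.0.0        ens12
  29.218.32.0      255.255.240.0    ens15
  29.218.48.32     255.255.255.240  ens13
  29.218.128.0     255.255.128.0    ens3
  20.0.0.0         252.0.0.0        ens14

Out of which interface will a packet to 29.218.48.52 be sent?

Routes whose prefix contains 29.218.48.52:
  0.0.0.0/0 (default, matches everything) -> ens6
  28.0.0.0/6 (28.0.0.0 - 31.255.255.255) -> ens12
  28.0.0.0/7 (28.0.0.0 - 29.255.255.255) -> ens4
  29.192.0.0/11 (29.192.0.0 - 29.223.255.255) -> ens10
  29.208.0.0/12 (29.208.0.0 - 29.223.255.255) -> ens17
More-specific entries that do NOT match:
  29.218.48.112/29 (29.218.48.112 - 29.218.48.119) does not contain 29.218.48.52
  29.218.48.16/29 (29.218.48.16 - 29.218.48.23) does not contain 29.218.48.52
  29.218.48.32/28 (29.218.48.32 - 29.218.48.47) does not contain 29.218.48.52
  21.218.48.0/25 (21.218.48.0 - 21.218.48.127) does not contain 29.218.48.52
  29.218.56.0/21 (29.218.56.0 - 29.218.63.255) does not contain 29.218.48.52
  29.218.32.0/20 (29.218.32.0 - 29.218.47.255) does not contain 29.218.48.52
  29.218.128.0/17 (29.218.128.0 - 29.218.255.255) does not contain 29.218.48.52
  29.222.0.0/16 (29.222.0.0 - 29.222.255.255) does not contain 29.218.48.52
  157.218.0.0/16 (157.218.0.0 - 157.218.255.255) does not contain 29.218.48.52
Longest matching prefix is /12 -> interface ens17.

ens17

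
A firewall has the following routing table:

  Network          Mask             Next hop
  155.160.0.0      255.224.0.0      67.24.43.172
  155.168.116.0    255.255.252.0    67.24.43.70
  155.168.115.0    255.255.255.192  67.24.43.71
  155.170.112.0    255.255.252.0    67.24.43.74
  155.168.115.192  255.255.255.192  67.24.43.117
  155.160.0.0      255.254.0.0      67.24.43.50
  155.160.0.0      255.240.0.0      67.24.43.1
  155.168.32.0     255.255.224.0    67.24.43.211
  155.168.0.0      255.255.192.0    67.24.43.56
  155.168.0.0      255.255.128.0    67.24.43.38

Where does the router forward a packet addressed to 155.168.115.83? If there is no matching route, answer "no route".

67.24.43.38

Routes whose prefix contains 155.168.115.83:
  155.160.0.0/11 (155.160.0.0 - 155.191.255.255) -> 67.24.43.172
  155.160.0.0/12 (155.160.0.0 - 155.175.255.255) -> 67.24.43.1
  155.168.0.0/17 (155.168.0.0 - 155.168.127.255) -> 67.24.43.38
More-specific entries that do NOT match:
  155.168.115.0/26 (155.168.115.0 - 155.168.115.63) does not contain 155.168.115.83
  155.168.115.192/26 (155.168.115.192 - 155.168.115.255) does not contain 155.168.115.83
  155.168.116.0/22 (155.168.116.0 - 155.168.119.255) does not contain 155.168.115.83
  155.170.112.0/22 (155.170.112.0 - 155.170.115.255) does not contain 155.168.115.83
  155.168.32.0/19 (155.168.32.0 - 155.168.63.255) does not contain 155.168.115.83
  155.168.0.0/18 (155.168.0.0 - 155.168.63.255) does not contain 155.168.115.83
Longest matching prefix is /17 -> next hop 67.24.43.38.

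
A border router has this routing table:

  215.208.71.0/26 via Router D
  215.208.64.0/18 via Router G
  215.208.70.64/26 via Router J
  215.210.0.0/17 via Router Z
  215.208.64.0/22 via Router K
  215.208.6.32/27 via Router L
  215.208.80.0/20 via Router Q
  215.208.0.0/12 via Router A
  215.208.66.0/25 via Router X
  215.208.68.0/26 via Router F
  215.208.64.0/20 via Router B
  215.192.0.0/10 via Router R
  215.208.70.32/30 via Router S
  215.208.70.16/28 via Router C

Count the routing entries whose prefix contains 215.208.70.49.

4

Prefixes containing 215.208.70.49:
  215.192.0.0/10 (215.192.0.0 - 215.255.255.255)
  215.208.0.0/12 (215.208.0.0 - 215.223.255.255)
  215.208.64.0/18 (215.208.64.0 - 215.208.127.255)
  215.208.64.0/20 (215.208.64.0 - 215.208.79.255)
Total matching entries: 4.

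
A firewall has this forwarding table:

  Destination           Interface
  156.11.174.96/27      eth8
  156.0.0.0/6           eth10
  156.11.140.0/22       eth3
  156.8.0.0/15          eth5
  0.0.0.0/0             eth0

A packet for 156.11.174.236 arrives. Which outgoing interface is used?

eth10

Routes whose prefix contains 156.11.174.236:
  0.0.0.0/0 (default, matches everything) -> eth0
  156.0.0.0/6 (156.0.0.0 - 159.255.255.255) -> eth10
More-specific entries that do NOT match:
  156.11.174.96/27 (156.11.174.96 - 156.11.174.127) does not contain 156.11.174.236
  156.11.140.0/22 (156.11.140.0 - 156.11.143.255) does not contain 156.11.174.236
  156.8.0.0/15 (156.8.0.0 - 156.9.255.255) does not contain 156.11.174.236
Longest matching prefix is /6 -> interface eth10.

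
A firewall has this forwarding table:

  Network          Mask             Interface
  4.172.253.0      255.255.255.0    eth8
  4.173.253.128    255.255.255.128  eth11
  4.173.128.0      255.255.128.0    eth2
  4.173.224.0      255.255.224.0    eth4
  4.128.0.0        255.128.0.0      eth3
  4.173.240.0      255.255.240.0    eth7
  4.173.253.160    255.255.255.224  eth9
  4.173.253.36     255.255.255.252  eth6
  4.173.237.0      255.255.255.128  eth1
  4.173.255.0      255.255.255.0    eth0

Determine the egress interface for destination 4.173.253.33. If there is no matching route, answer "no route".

Routes whose prefix contains 4.173.253.33:
  4.128.0.0/9 (4.128.0.0 - 4.255.255.255) -> eth3
  4.173.128.0/17 (4.173.128.0 - 4.173.255.255) -> eth2
  4.173.224.0/19 (4.173.224.0 - 4.173.255.255) -> eth4
  4.173.240.0/20 (4.173.240.0 - 4.173.255.255) -> eth7
More-specific entries that do NOT match:
  4.173.253.36/30 (4.173.253.36 - 4.173.253.39) does not contain 4.173.253.33
  4.173.253.160/27 (4.173.253.160 - 4.173.253.191) does not contain 4.173.253.33
  4.173.253.128/25 (4.173.253.128 - 4.173.253.255) does not contain 4.173.253.33
  4.173.237.0/25 (4.173.237.0 - 4.173.237.127) does not contain 4.173.253.33
  4.172.253.0/24 (4.172.253.0 - 4.172.253.255) does not contain 4.173.253.33
  4.173.255.0/24 (4.173.255.0 - 4.173.255.255) does not contain 4.173.253.33
Longest matching prefix is /20 -> interface eth7.

eth7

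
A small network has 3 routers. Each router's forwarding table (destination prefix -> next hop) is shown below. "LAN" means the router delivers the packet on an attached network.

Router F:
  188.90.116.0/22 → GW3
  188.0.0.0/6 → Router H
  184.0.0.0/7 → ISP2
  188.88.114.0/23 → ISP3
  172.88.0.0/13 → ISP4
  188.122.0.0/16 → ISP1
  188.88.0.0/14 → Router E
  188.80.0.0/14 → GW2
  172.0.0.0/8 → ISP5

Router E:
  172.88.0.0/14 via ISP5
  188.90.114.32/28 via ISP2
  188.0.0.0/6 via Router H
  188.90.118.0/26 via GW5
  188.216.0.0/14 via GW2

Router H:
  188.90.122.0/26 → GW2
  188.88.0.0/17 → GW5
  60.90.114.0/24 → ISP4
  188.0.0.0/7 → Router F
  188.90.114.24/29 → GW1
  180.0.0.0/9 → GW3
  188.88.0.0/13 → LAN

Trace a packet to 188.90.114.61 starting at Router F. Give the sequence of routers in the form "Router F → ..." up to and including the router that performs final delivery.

Router F → Router E → Router H

At Router F: longest match for 188.90.114.61 is 188.88.0.0/14 -> Router E
At Router E: longest match for 188.90.114.61 is 188.0.0.0/6 -> Router H
At Router H: longest match for 188.90.114.61 is 188.88.0.0/13 -> LAN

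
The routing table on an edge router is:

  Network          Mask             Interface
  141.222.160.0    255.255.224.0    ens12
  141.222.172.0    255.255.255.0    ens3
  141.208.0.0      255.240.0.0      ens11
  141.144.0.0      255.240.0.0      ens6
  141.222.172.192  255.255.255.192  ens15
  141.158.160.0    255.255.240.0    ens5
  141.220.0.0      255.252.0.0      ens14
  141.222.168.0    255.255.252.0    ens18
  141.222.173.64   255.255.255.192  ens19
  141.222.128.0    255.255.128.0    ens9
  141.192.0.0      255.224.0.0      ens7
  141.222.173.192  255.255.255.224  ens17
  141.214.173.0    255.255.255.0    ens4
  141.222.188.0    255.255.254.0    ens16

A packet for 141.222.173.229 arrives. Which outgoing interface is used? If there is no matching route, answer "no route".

ens12

Routes whose prefix contains 141.222.173.229:
  141.192.0.0/11 (141.192.0.0 - 141.223.255.255) -> ens7
  141.208.0.0/12 (141.208.0.0 - 141.223.255.255) -> ens11
  141.220.0.0/14 (141.220.0.0 - 141.223.255.255) -> ens14
  141.222.128.0/17 (141.222.128.0 - 141.222.255.255) -> ens9
  141.222.160.0/19 (141.222.160.0 - 141.222.191.255) -> ens12
More-specific entries that do NOT match:
  141.222.173.192/27 (141.222.173.192 - 141.222.173.223) does not contain 141.222.173.229
  141.222.172.192/26 (141.222.172.192 - 141.222.172.255) does not contain 141.222.173.229
  141.222.173.64/26 (141.222.173.64 - 141.222.173.127) does not contain 141.222.173.229
  141.222.172.0/24 (141.222.172.0 - 141.222.172.255) does not contain 141.222.173.229
  141.214.173.0/24 (141.214.173.0 - 141.214.173.255) does not contain 141.222.173.229
  141.222.188.0/23 (141.222.188.0 - 141.222.189.255) does not contain 141.222.173.229
  141.222.168.0/22 (141.222.168.0 - 141.222.171.255) does not contain 141.222.173.229
  141.158.160.0/20 (141.158.160.0 - 141.158.175.255) does not contain 141.222.173.229
Longest matching prefix is /19 -> interface ens12.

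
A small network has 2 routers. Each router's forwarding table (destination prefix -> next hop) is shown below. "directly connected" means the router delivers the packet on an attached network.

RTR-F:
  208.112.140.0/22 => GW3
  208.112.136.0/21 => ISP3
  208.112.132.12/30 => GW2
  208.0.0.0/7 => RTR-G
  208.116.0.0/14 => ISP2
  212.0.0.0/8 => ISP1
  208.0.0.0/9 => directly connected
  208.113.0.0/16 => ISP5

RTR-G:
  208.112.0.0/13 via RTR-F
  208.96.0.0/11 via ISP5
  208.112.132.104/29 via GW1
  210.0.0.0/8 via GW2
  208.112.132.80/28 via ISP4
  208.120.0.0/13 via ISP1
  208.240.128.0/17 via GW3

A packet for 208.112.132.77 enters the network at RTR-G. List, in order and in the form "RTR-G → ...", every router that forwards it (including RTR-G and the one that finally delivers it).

At RTR-G: longest match for 208.112.132.77 is 208.112.0.0/13 -> RTR-F
At RTR-F: longest match for 208.112.132.77 is 208.0.0.0/9 -> directly connected

RTR-G → RTR-F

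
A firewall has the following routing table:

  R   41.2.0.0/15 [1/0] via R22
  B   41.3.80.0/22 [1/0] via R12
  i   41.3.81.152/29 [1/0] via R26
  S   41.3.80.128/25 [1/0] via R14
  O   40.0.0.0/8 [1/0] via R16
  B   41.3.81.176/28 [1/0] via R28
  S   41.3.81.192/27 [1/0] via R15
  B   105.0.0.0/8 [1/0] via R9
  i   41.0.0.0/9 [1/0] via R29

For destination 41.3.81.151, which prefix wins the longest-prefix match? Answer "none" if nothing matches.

Entries matching 41.3.81.151:
  41.0.0.0/9 (41.0.0.0 - 41.127.255.255)
  41.2.0.0/15 (41.2.0.0 - 41.3.255.255)
  41.3.80.0/22 (41.3.80.0 - 41.3.83.255)
Most specific is 41.3.80.0/22.

41.3.80.0/22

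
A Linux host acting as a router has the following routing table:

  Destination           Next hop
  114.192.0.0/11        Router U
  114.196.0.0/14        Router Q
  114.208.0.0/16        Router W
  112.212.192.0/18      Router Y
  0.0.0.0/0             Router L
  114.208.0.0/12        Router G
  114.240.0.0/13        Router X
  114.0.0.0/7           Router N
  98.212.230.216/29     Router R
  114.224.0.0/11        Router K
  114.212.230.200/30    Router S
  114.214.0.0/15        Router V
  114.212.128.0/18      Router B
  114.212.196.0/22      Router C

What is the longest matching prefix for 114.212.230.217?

114.208.0.0/12

Entries matching 114.212.230.217:
  0.0.0.0/0 (default, matches everything)
  114.0.0.0/7 (114.0.0.0 - 115.255.255.255)
  114.192.0.0/11 (114.192.0.0 - 114.223.255.255)
  114.208.0.0/12 (114.208.0.0 - 114.223.255.255)
Most specific is 114.208.0.0/12.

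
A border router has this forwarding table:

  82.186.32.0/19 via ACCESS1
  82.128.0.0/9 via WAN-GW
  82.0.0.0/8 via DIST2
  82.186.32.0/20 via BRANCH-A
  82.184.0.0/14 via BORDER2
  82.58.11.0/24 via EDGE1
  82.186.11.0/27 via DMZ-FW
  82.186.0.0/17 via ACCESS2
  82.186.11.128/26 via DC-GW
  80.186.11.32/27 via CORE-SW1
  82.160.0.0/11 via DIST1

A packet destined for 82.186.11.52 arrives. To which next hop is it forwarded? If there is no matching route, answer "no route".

Routes whose prefix contains 82.186.11.52:
  82.0.0.0/8 (82.0.0.0 - 82.255.255.255) -> DIST2
  82.128.0.0/9 (82.128.0.0 - 82.255.255.255) -> WAN-GW
  82.160.0.0/11 (82.160.0.0 - 82.191.255.255) -> DIST1
  82.184.0.0/14 (82.184.0.0 - 82.187.255.255) -> BORDER2
  82.186.0.0/17 (82.186.0.0 - 82.186.127.255) -> ACCESS2
More-specific entries that do NOT match:
  82.186.11.0/27 (82.186.11.0 - 82.186.11.31) does not contain 82.186.11.52
  80.186.11.32/27 (80.186.11.32 - 80.186.11.63) does not contain 82.186.11.52
  82.186.11.128/26 (82.186.11.128 - 82.186.11.191) does not contain 82.186.11.52
  82.58.11.0/24 (82.58.11.0 - 82.58.11.255) does not contain 82.186.11.52
  82.186.32.0/20 (82.186.32.0 - 82.186.47.255) does not contain 82.186.11.52
  82.186.32.0/19 (82.186.32.0 - 82.186.63.255) does not contain 82.186.11.52
Longest matching prefix is /17 -> next hop ACCESS2.

ACCESS2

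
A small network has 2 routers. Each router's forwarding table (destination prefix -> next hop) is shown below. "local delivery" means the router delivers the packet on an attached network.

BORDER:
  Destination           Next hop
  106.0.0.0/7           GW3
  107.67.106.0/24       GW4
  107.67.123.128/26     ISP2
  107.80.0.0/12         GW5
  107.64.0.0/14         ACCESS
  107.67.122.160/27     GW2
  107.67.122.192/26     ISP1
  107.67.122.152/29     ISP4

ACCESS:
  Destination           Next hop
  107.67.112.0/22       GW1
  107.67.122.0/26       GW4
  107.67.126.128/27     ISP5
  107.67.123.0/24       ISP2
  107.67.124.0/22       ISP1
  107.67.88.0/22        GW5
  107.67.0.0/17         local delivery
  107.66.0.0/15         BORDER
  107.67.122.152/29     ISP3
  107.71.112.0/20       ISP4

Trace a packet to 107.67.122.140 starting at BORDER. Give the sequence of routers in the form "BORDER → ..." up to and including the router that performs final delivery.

BORDER → ACCESS

At BORDER: longest match for 107.67.122.140 is 107.64.0.0/14 -> ACCESS
At ACCESS: longest match for 107.67.122.140 is 107.67.0.0/17 -> local delivery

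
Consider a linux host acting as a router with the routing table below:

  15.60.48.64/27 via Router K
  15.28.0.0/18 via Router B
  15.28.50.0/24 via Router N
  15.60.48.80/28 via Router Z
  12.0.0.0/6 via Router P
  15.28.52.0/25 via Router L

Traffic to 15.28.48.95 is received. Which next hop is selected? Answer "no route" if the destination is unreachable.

Router B

Routes whose prefix contains 15.28.48.95:
  12.0.0.0/6 (12.0.0.0 - 15.255.255.255) -> Router P
  15.28.0.0/18 (15.28.0.0 - 15.28.63.255) -> Router B
More-specific entries that do NOT match:
  15.60.48.80/28 (15.60.48.80 - 15.60.48.95) does not contain 15.28.48.95
  15.60.48.64/27 (15.60.48.64 - 15.60.48.95) does not contain 15.28.48.95
  15.28.52.0/25 (15.28.52.0 - 15.28.52.127) does not contain 15.28.48.95
  15.28.50.0/24 (15.28.50.0 - 15.28.50.255) does not contain 15.28.48.95
Longest matching prefix is /18 -> next hop Router B.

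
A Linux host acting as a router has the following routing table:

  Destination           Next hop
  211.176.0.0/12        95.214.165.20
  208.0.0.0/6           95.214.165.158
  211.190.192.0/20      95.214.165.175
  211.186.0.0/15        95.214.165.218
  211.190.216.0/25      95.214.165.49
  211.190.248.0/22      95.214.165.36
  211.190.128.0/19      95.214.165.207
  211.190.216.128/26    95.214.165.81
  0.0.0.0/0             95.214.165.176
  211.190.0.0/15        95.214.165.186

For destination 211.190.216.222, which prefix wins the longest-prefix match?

Entries matching 211.190.216.222:
  0.0.0.0/0 (default, matches everything)
  208.0.0.0/6 (208.0.0.0 - 211.255.255.255)
  211.176.0.0/12 (211.176.0.0 - 211.191.255.255)
  211.190.0.0/15 (211.190.0.0 - 211.191.255.255)
Most specific is 211.190.0.0/15.

211.190.0.0/15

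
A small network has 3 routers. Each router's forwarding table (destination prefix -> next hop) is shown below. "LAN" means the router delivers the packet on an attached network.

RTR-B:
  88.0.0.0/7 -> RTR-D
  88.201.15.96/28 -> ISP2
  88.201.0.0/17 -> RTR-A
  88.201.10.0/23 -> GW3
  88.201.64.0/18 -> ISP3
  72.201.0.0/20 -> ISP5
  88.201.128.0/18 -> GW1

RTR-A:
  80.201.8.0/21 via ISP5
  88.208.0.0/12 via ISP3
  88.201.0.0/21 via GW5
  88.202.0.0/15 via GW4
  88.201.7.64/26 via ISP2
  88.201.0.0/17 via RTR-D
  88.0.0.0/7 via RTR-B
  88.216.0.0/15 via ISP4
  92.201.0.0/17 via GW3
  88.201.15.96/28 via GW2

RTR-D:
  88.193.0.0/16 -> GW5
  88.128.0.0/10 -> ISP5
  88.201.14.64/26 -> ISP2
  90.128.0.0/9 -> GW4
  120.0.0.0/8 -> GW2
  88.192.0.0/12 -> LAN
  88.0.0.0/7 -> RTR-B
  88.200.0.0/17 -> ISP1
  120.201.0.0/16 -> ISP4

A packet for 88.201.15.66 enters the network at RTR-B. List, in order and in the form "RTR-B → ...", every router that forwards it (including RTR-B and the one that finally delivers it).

At RTR-B: longest match for 88.201.15.66 is 88.201.0.0/17 -> RTR-A
At RTR-A: longest match for 88.201.15.66 is 88.201.0.0/17 -> RTR-D
At RTR-D: longest match for 88.201.15.66 is 88.192.0.0/12 -> LAN

RTR-B → RTR-A → RTR-D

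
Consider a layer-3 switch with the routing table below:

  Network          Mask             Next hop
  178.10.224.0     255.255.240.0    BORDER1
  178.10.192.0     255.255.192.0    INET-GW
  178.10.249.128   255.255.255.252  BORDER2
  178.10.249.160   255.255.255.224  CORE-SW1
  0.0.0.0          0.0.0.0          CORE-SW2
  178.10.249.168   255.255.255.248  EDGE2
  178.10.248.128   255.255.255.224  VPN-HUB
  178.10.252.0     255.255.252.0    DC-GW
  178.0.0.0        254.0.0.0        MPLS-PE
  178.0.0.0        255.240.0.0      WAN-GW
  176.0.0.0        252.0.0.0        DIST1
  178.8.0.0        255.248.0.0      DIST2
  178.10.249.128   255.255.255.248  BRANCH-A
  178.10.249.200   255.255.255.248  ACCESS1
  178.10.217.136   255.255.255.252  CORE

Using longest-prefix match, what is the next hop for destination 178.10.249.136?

INET-GW

Routes whose prefix contains 178.10.249.136:
  0.0.0.0/0 (default, matches everything) -> CORE-SW2
  176.0.0.0/6 (176.0.0.0 - 179.255.255.255) -> DIST1
  178.0.0.0/7 (178.0.0.0 - 179.255.255.255) -> MPLS-PE
  178.0.0.0/12 (178.0.0.0 - 178.15.255.255) -> WAN-GW
  178.8.0.0/13 (178.8.0.0 - 178.15.255.255) -> DIST2
  178.10.192.0/18 (178.10.192.0 - 178.10.255.255) -> INET-GW
More-specific entries that do NOT match:
  178.10.249.128/30 (178.10.249.128 - 178.10.249.131) does not contain 178.10.249.136
  178.10.217.136/30 (178.10.217.136 - 178.10.217.139) does not contain 178.10.249.136
  178.10.249.168/29 (178.10.249.168 - 178.10.249.175) does not contain 178.10.249.136
  178.10.249.128/29 (178.10.249.128 - 178.10.249.135) does not contain 178.10.249.136
  178.10.249.200/29 (178.10.249.200 - 178.10.249.207) does not contain 178.10.249.136
  178.10.249.160/27 (178.10.249.160 - 178.10.249.191) does not contain 178.10.249.136
  178.10.248.128/27 (178.10.248.128 - 178.10.248.159) does not contain 178.10.249.136
  178.10.252.0/22 (178.10.252.0 - 178.10.255.255) does not contain 178.10.249.136
  178.10.224.0/20 (178.10.224.0 - 178.10.239.255) does not contain 178.10.249.136
Longest matching prefix is /18 -> next hop INET-GW.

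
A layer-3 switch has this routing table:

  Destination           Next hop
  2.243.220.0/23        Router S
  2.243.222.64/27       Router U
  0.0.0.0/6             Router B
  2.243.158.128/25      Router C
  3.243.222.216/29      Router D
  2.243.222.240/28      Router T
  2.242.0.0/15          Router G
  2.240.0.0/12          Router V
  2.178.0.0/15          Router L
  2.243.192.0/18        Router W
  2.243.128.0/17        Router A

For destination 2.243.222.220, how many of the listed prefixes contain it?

5

Prefixes containing 2.243.222.220:
  0.0.0.0/6 (0.0.0.0 - 3.255.255.255)
  2.240.0.0/12 (2.240.0.0 - 2.255.255.255)
  2.242.0.0/15 (2.242.0.0 - 2.243.255.255)
  2.243.128.0/17 (2.243.128.0 - 2.243.255.255)
  2.243.192.0/18 (2.243.192.0 - 2.243.255.255)
Total matching entries: 5.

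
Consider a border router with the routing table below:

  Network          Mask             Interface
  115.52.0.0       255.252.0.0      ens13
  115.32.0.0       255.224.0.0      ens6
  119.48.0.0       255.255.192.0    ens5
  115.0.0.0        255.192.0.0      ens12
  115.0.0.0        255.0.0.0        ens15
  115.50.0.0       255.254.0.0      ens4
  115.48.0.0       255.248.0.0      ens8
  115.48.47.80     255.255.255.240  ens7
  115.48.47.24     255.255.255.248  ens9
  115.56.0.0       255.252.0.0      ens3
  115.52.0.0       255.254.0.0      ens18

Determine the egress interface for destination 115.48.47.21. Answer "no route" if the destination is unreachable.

Routes whose prefix contains 115.48.47.21:
  115.0.0.0/8 (115.0.0.0 - 115.255.255.255) -> ens15
  115.0.0.0/10 (115.0.0.0 - 115.63.255.255) -> ens12
  115.32.0.0/11 (115.32.0.0 - 115.63.255.255) -> ens6
  115.48.0.0/13 (115.48.0.0 - 115.55.255.255) -> ens8
More-specific entries that do NOT match:
  115.48.47.24/29 (115.48.47.24 - 115.48.47.31) does not contain 115.48.47.21
  115.48.47.80/28 (115.48.47.80 - 115.48.47.95) does not contain 115.48.47.21
  119.48.0.0/18 (119.48.0.0 - 119.48.63.255) does not contain 115.48.47.21
  115.50.0.0/15 (115.50.0.0 - 115.51.255.255) does not contain 115.48.47.21
  115.52.0.0/15 (115.52.0.0 - 115.53.255.255) does not contain 115.48.47.21
  115.52.0.0/14 (115.52.0.0 - 115.55.255.255) does not contain 115.48.47.21
  115.56.0.0/14 (115.56.0.0 - 115.59.255.255) does not contain 115.48.47.21
Longest matching prefix is /13 -> interface ens8.

ens8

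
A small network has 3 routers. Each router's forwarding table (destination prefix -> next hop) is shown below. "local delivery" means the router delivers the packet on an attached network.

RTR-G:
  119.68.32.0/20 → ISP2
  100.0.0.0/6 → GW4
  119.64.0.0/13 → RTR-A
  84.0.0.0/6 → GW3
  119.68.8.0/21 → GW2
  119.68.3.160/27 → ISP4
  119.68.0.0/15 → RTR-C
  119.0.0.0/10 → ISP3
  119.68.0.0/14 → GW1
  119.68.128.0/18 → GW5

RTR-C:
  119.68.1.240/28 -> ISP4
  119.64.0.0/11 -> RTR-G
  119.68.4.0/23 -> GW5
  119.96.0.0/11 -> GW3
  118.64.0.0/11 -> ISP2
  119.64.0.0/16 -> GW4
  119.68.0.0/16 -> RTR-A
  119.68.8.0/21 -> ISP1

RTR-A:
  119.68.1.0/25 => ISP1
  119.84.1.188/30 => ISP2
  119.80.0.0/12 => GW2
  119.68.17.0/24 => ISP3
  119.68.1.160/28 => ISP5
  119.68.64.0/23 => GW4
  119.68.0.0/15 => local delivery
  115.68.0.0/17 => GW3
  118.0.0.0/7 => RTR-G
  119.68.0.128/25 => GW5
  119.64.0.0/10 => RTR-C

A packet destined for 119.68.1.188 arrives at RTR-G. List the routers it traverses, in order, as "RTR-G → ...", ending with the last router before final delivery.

RTR-G → RTR-C → RTR-A

At RTR-G: longest match for 119.68.1.188 is 119.68.0.0/15 -> RTR-C
At RTR-C: longest match for 119.68.1.188 is 119.68.0.0/16 -> RTR-A
At RTR-A: longest match for 119.68.1.188 is 119.68.0.0/15 -> local delivery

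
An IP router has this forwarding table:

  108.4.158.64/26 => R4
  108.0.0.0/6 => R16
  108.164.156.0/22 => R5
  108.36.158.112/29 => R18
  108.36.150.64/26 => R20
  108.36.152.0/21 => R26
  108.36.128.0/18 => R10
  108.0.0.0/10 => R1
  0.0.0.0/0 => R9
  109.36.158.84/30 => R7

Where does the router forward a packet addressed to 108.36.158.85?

R26

Routes whose prefix contains 108.36.158.85:
  0.0.0.0/0 (default, matches everything) -> R9
  108.0.0.0/6 (108.0.0.0 - 111.255.255.255) -> R16
  108.0.0.0/10 (108.0.0.0 - 108.63.255.255) -> R1
  108.36.128.0/18 (108.36.128.0 - 108.36.191.255) -> R10
  108.36.152.0/21 (108.36.152.0 - 108.36.159.255) -> R26
More-specific entries that do NOT match:
  109.36.158.84/30 (109.36.158.84 - 109.36.158.87) does not contain 108.36.158.85
  108.36.158.112/29 (108.36.158.112 - 108.36.158.119) does not contain 108.36.158.85
  108.4.158.64/26 (108.4.158.64 - 108.4.158.127) does not contain 108.36.158.85
  108.36.150.64/26 (108.36.150.64 - 108.36.150.127) does not contain 108.36.158.85
  108.164.156.0/22 (108.164.156.0 - 108.164.159.255) does not contain 108.36.158.85
Longest matching prefix is /21 -> next hop R26.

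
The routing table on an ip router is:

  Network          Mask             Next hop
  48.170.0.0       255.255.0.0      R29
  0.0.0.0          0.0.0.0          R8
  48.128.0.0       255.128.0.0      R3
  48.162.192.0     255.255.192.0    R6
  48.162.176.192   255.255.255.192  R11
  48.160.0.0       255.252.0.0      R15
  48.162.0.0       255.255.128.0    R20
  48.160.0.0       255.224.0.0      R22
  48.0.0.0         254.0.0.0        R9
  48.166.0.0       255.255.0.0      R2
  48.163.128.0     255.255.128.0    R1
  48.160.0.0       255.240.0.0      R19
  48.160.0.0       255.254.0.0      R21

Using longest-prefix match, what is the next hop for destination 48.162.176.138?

R15

Routes whose prefix contains 48.162.176.138:
  0.0.0.0/0 (default, matches everything) -> R8
  48.0.0.0/7 (48.0.0.0 - 49.255.255.255) -> R9
  48.128.0.0/9 (48.128.0.0 - 48.255.255.255) -> R3
  48.160.0.0/11 (48.160.0.0 - 48.191.255.255) -> R22
  48.160.0.0/12 (48.160.0.0 - 48.175.255.255) -> R19
  48.160.0.0/14 (48.160.0.0 - 48.163.255.255) -> R15
More-specific entries that do NOT match:
  48.162.176.192/26 (48.162.176.192 - 48.162.176.255) does not contain 48.162.176.138
  48.162.192.0/18 (48.162.192.0 - 48.162.255.255) does not contain 48.162.176.138
  48.162.0.0/17 (48.162.0.0 - 48.162.127.255) does not contain 48.162.176.138
  48.163.128.0/17 (48.163.128.0 - 48.163.255.255) does not contain 48.162.176.138
  48.170.0.0/16 (48.170.0.0 - 48.170.255.255) does not contain 48.162.176.138
  48.166.0.0/16 (48.166.0.0 - 48.166.255.255) does not contain 48.162.176.138
  48.160.0.0/15 (48.160.0.0 - 48.161.255.255) does not contain 48.162.176.138
Longest matching prefix is /14 -> next hop R15.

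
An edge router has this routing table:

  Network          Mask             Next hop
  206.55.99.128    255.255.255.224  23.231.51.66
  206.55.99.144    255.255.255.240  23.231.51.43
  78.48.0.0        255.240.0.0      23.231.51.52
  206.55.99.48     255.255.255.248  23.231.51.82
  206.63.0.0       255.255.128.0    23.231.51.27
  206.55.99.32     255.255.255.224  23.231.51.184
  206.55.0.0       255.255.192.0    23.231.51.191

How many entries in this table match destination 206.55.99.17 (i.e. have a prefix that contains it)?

No listed prefix contains 206.55.99.17.
Total matching entries: 0.

0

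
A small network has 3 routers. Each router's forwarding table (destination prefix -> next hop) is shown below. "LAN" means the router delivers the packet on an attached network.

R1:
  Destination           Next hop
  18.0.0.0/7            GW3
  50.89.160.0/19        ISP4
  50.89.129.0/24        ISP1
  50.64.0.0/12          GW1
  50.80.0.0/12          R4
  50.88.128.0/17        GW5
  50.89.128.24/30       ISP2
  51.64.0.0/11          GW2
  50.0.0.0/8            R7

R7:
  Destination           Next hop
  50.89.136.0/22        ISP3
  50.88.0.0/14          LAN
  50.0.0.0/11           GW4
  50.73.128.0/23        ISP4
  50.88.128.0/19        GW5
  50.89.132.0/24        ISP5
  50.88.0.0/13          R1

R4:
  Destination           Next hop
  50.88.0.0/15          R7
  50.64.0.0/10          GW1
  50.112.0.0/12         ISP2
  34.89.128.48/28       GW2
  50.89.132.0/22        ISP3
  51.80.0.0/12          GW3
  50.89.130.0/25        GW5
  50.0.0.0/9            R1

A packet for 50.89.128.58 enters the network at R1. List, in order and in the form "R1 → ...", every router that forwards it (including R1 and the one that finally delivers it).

At R1: longest match for 50.89.128.58 is 50.80.0.0/12 -> R4
At R4: longest match for 50.89.128.58 is 50.88.0.0/15 -> R7
At R7: longest match for 50.89.128.58 is 50.88.0.0/14 -> LAN

R1 → R4 → R7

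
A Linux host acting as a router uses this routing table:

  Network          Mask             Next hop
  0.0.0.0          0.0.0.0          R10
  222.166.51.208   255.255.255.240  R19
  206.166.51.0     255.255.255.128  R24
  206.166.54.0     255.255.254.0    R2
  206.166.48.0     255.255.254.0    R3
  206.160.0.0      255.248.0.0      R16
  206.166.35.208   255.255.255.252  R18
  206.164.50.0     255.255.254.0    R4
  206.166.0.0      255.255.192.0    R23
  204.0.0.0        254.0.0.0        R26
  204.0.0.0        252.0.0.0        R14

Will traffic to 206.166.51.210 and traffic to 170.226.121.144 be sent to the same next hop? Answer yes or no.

no

206.166.51.210: longest match 206.166.0.0/18 -> R23
170.226.121.144: longest match 0.0.0.0/0 -> R10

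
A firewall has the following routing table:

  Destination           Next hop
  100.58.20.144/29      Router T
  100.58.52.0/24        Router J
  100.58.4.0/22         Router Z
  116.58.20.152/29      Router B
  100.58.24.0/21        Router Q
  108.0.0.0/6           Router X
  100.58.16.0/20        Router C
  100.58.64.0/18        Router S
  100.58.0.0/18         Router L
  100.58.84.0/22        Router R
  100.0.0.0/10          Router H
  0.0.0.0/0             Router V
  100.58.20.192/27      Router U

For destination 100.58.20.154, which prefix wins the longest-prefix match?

Entries matching 100.58.20.154:
  0.0.0.0/0 (default, matches everything)
  100.0.0.0/10 (100.0.0.0 - 100.63.255.255)
  100.58.0.0/18 (100.58.0.0 - 100.58.63.255)
  100.58.16.0/20 (100.58.16.0 - 100.58.31.255)
Most specific is 100.58.16.0/20.

100.58.16.0/20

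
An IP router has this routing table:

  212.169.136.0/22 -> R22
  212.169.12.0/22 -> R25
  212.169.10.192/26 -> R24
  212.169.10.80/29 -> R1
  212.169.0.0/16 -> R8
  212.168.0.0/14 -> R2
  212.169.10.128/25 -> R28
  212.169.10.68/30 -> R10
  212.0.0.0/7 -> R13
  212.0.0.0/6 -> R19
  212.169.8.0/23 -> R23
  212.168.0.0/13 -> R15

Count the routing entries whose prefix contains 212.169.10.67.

Prefixes containing 212.169.10.67:
  212.0.0.0/6 (212.0.0.0 - 215.255.255.255)
  212.0.0.0/7 (212.0.0.0 - 213.255.255.255)
  212.168.0.0/13 (212.168.0.0 - 212.175.255.255)
  212.168.0.0/14 (212.168.0.0 - 212.171.255.255)
  212.169.0.0/16 (212.169.0.0 - 212.169.255.255)
Total matching entries: 5.

5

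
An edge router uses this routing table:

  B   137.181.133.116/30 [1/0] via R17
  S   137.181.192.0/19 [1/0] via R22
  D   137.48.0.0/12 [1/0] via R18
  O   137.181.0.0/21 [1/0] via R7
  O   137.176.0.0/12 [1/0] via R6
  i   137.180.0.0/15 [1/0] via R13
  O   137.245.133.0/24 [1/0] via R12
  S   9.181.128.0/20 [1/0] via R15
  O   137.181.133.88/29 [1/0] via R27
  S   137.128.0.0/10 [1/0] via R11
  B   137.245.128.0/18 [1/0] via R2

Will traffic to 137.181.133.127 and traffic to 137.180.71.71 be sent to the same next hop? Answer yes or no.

yes

137.181.133.127: longest match 137.180.0.0/15 -> R13
137.180.71.71: longest match 137.180.0.0/15 -> R13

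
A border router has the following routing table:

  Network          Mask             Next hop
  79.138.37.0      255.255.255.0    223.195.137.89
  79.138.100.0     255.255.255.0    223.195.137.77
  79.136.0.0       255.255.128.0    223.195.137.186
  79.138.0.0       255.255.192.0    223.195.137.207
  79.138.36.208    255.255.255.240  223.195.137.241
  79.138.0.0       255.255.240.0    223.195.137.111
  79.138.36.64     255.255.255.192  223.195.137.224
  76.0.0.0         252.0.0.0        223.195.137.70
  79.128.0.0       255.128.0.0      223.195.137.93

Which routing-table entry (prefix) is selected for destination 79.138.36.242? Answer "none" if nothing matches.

79.138.0.0/18

Entries matching 79.138.36.242:
  76.0.0.0/6 (76.0.0.0 - 79.255.255.255)
  79.128.0.0/9 (79.128.0.0 - 79.255.255.255)
  79.138.0.0/18 (79.138.0.0 - 79.138.63.255)
Most specific is 79.138.0.0/18.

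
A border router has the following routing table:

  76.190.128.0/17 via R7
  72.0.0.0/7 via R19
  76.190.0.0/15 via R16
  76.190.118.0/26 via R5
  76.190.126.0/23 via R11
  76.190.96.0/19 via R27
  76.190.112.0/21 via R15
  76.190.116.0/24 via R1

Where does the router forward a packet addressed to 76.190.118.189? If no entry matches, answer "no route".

R15

Routes whose prefix contains 76.190.118.189:
  76.190.0.0/15 (76.190.0.0 - 76.191.255.255) -> R16
  76.190.96.0/19 (76.190.96.0 - 76.190.127.255) -> R27
  76.190.112.0/21 (76.190.112.0 - 76.190.119.255) -> R15
More-specific entries that do NOT match:
  76.190.118.0/26 (76.190.118.0 - 76.190.118.63) does not contain 76.190.118.189
  76.190.116.0/24 (76.190.116.0 - 76.190.116.255) does not contain 76.190.118.189
  76.190.126.0/23 (76.190.126.0 - 76.190.127.255) does not contain 76.190.118.189
Longest matching prefix is /21 -> next hop R15.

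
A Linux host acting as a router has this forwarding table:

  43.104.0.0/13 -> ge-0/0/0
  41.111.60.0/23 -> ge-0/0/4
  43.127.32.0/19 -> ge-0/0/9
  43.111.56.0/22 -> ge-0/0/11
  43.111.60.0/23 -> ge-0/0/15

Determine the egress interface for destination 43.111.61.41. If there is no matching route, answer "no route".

Routes whose prefix contains 43.111.61.41:
  43.104.0.0/13 (43.104.0.0 - 43.111.255.255) -> ge-0/0/0
  43.111.60.0/23 (43.111.60.0 - 43.111.61.255) -> ge-0/0/15
Longest matching prefix is /23 -> interface ge-0/0/15.

ge-0/0/15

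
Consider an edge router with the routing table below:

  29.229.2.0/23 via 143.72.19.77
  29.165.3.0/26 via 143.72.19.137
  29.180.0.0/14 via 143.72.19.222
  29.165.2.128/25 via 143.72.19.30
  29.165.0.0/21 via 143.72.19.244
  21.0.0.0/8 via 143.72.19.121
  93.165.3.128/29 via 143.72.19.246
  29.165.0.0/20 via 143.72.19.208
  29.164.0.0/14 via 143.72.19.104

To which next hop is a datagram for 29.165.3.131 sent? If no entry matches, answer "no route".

143.72.19.244

Routes whose prefix contains 29.165.3.131:
  29.164.0.0/14 (29.164.0.0 - 29.167.255.255) -> 143.72.19.104
  29.165.0.0/20 (29.165.0.0 - 29.165.15.255) -> 143.72.19.208
  29.165.0.0/21 (29.165.0.0 - 29.165.7.255) -> 143.72.19.244
More-specific entries that do NOT match:
  93.165.3.128/29 (93.165.3.128 - 93.165.3.135) does not contain 29.165.3.131
  29.165.3.0/26 (29.165.3.0 - 29.165.3.63) does not contain 29.165.3.131
  29.165.2.128/25 (29.165.2.128 - 29.165.2.255) does not contain 29.165.3.131
  29.229.2.0/23 (29.229.2.0 - 29.229.3.255) does not contain 29.165.3.131
Longest matching prefix is /21 -> next hop 143.72.19.244.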